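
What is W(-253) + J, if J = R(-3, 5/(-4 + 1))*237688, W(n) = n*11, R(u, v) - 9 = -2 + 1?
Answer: 1898721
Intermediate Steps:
R(u, v) = 8 (R(u, v) = 9 + (-2 + 1) = 9 - 1 = 8)
W(n) = 11*n
J = 1901504 (J = 8*237688 = 1901504)
W(-253) + J = 11*(-253) + 1901504 = -2783 + 1901504 = 1898721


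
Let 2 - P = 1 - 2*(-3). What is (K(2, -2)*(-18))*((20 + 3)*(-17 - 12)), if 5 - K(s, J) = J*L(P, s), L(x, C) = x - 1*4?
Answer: -156078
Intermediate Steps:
P = -5 (P = 2 - (1 - 2*(-3)) = 2 - (1 + 6) = 2 - 1*7 = 2 - 7 = -5)
L(x, C) = -4 + x (L(x, C) = x - 4 = -4 + x)
K(s, J) = 5 + 9*J (K(s, J) = 5 - J*(-4 - 5) = 5 - J*(-9) = 5 - (-9)*J = 5 + 9*J)
(K(2, -2)*(-18))*((20 + 3)*(-17 - 12)) = ((5 + 9*(-2))*(-18))*((20 + 3)*(-17 - 12)) = ((5 - 18)*(-18))*(23*(-29)) = -13*(-18)*(-667) = 234*(-667) = -156078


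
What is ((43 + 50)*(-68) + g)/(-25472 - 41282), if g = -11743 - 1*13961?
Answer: 16014/33377 ≈ 0.47979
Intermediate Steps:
g = -25704 (g = -11743 - 13961 = -25704)
((43 + 50)*(-68) + g)/(-25472 - 41282) = ((43 + 50)*(-68) - 25704)/(-25472 - 41282) = (93*(-68) - 25704)/(-66754) = (-6324 - 25704)*(-1/66754) = -32028*(-1/66754) = 16014/33377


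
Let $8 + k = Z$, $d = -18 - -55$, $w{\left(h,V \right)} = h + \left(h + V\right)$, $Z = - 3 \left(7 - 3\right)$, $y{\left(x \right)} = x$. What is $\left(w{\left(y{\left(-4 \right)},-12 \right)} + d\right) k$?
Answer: $-340$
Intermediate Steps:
$Z = -12$ ($Z = \left(-3\right) 4 = -12$)
$w{\left(h,V \right)} = V + 2 h$ ($w{\left(h,V \right)} = h + \left(V + h\right) = V + 2 h$)
$d = 37$ ($d = -18 + 55 = 37$)
$k = -20$ ($k = -8 - 12 = -20$)
$\left(w{\left(y{\left(-4 \right)},-12 \right)} + d\right) k = \left(\left(-12 + 2 \left(-4\right)\right) + 37\right) \left(-20\right) = \left(\left(-12 - 8\right) + 37\right) \left(-20\right) = \left(-20 + 37\right) \left(-20\right) = 17 \left(-20\right) = -340$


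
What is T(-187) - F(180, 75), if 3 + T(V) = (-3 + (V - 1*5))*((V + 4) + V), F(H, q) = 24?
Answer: 72123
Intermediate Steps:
T(V) = -3 + (-8 + V)*(4 + 2*V) (T(V) = -3 + (-3 + (V - 1*5))*((V + 4) + V) = -3 + (-3 + (V - 5))*((4 + V) + V) = -3 + (-3 + (-5 + V))*(4 + 2*V) = -3 + (-8 + V)*(4 + 2*V))
T(-187) - F(180, 75) = (-35 - 12*(-187) + 2*(-187)²) - 1*24 = (-35 + 2244 + 2*34969) - 24 = (-35 + 2244 + 69938) - 24 = 72147 - 24 = 72123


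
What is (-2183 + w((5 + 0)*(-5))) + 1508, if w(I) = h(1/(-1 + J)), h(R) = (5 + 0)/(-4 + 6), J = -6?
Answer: -1345/2 ≈ -672.50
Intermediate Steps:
h(R) = 5/2
w(I) = 5/2
(-2183 + w((5 + 0)*(-5))) + 1508 = (-2183 + 5/2) + 1508 = -4361/2 + 1508 = -1345/2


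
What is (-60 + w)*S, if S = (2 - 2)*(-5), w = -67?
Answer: 0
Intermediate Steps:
S = 0 (S = 0*(-5) = 0)
(-60 + w)*S = (-60 - 67)*0 = -127*0 = 0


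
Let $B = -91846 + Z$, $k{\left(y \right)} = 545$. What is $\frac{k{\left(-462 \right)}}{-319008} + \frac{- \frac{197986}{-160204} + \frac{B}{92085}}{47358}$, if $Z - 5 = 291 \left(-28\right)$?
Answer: $- \frac{15835614775430707}{9286368935872422240} \approx -0.0017053$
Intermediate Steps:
$Z = -8143$ ($Z = 5 + 291 \left(-28\right) = 5 - 8148 = -8143$)
$B = -99989$ ($B = -91846 - 8143 = -99989$)
$\frac{k{\left(-462 \right)}}{-319008} + \frac{- \frac{197986}{-160204} + \frac{B}{92085}}{47358} = \frac{545}{-319008} + \frac{- \frac{197986}{-160204} - \frac{99989}{92085}}{47358} = 545 \left(- \frac{1}{319008}\right) + \left(\left(-197986\right) \left(- \frac{1}{160204}\right) - \frac{99989}{92085}\right) \frac{1}{47358} = - \frac{545}{319008} + \left(\frac{98993}{80102} - \frac{99989}{92085}\right) \frac{1}{47358} = - \frac{545}{319008} + \frac{1106451527}{7376192670} \cdot \frac{1}{47358} = - \frac{545}{319008} + \frac{1106451527}{349321732465860} = - \frac{15835614775430707}{9286368935872422240}$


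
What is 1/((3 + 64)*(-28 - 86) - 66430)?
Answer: -1/74068 ≈ -1.3501e-5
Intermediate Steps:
1/((3 + 64)*(-28 - 86) - 66430) = 1/(67*(-114) - 66430) = 1/(-7638 - 66430) = 1/(-74068) = -1/74068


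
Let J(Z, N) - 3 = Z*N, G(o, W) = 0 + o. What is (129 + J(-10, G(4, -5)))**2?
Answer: 8464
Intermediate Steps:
G(o, W) = o
J(Z, N) = 3 + N*Z (J(Z, N) = 3 + Z*N = 3 + N*Z)
(129 + J(-10, G(4, -5)))**2 = (129 + (3 + 4*(-10)))**2 = (129 + (3 - 40))**2 = (129 - 37)**2 = 92**2 = 8464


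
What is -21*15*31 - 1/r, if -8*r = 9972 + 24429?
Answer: -335925757/34401 ≈ -9765.0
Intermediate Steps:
r = -34401/8 (r = -(9972 + 24429)/8 = -1/8*34401 = -34401/8 ≈ -4300.1)
-21*15*31 - 1/r = -21*15*31 - 1/(-34401/8) = -315*31 - 1*(-8/34401) = -9765 + 8/34401 = -335925757/34401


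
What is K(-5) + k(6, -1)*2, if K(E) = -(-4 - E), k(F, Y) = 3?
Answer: 5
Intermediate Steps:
K(E) = 4 + E
K(-5) + k(6, -1)*2 = (4 - 5) + 3*2 = -1 + 6 = 5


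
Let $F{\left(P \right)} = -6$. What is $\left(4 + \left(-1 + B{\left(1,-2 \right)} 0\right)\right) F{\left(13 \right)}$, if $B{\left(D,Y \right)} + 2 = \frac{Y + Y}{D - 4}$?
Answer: $-18$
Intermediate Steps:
$B{\left(D,Y \right)} = -2 + \frac{2 Y}{-4 + D}$ ($B{\left(D,Y \right)} = -2 + \frac{Y + Y}{D - 4} = -2 + \frac{2 Y}{-4 + D}$)
$\left(4 + \left(-1 + B{\left(1,-2 \right)} 0\right)\right) F{\left(13 \right)} = \left(4 - \left(1 - \frac{2 \left(4 - 2 - 1\right)}{-4 + 1} \cdot 0\right)\right) \left(-6\right) = \left(4 - \left(1 - \frac{2 \left(4 - 2 - 1\right)}{-3} \cdot 0\right)\right) \left(-6\right) = \left(4 - \left(1 - 2 \left(- \frac{1}{3}\right) 1 \cdot 0\right)\right) \left(-6\right) = \left(4 - 1\right) \left(-6\right) = 3 \left(-6\right) = -18$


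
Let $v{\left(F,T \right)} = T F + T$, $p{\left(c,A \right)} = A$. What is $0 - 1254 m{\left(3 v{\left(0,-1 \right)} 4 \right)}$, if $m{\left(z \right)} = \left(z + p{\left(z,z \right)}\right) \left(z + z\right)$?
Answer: $-722304$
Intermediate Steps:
$v{\left(F,T \right)} = T + F T$ ($v{\left(F,T \right)} = F T + T = T + F T$)
$m{\left(z \right)} = 4 z^{2}$ ($m{\left(z \right)} = \left(z + z\right) \left(z + z\right) = 2 z 2 z = 4 z^{2}$)
$0 - 1254 m{\left(3 v{\left(0,-1 \right)} 4 \right)} = 0 - 1254 \cdot 4 \left(3 \left(- (1 + 0)\right) 4\right)^{2} = 0 - 1254 \cdot 4 \left(3 \left(\left(-1\right) 1\right) 4\right)^{2} = 0 - 1254 \cdot 4 \left(3 \left(-1\right) 4\right)^{2} = 0 - 1254 \cdot 4 \left(\left(-3\right) 4\right)^{2} = 0 - 1254 \cdot 4 \left(-12\right)^{2} = 0 - 1254 \cdot 4 \cdot 144 = 0 - 722304 = -722304$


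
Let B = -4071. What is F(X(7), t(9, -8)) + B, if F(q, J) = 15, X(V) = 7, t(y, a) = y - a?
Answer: -4056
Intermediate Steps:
F(X(7), t(9, -8)) + B = 15 - 4071 = -4056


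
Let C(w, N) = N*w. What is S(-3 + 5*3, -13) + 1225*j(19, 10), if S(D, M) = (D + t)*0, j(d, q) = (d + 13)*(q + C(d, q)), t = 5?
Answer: 7840000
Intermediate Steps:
j(d, q) = (13 + d)*(q + d*q) (j(d, q) = (d + 13)*(q + q*d) = (13 + d)*(q + d*q))
S(D, M) = 0 (S(D, M) = (D + 5)*0 = (5 + D)*0 = 0)
S(-3 + 5*3, -13) + 1225*j(19, 10) = 0 + 1225*(10*(13 + 19² + 14*19)) = 0 + 1225*(10*(13 + 361 + 266)) = 0 + 1225*(10*640) = 0 + 1225*6400 = 0 + 7840000 = 7840000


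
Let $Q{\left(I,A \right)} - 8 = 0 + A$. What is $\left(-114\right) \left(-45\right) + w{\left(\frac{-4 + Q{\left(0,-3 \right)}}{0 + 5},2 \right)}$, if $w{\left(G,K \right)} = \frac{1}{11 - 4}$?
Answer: $\frac{35911}{7} \approx 5130.1$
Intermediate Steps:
$Q{\left(I,A \right)} = 8 + A$ ($Q{\left(I,A \right)} = 8 + \left(0 + A\right) = 8 + A$)
$w{\left(G,K \right)} = \frac{1}{7}$
$\left(-114\right) \left(-45\right) + w{\left(\frac{-4 + Q{\left(0,-3 \right)}}{0 + 5},2 \right)} = \left(-114\right) \left(-45\right) + \frac{1}{7} = 5130 + \frac{1}{7} = \frac{35911}{7}$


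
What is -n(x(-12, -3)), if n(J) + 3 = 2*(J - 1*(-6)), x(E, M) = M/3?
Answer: -7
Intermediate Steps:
x(E, M) = M/3 (x(E, M) = M*(⅓) = M/3)
n(J) = 9 + 2*J (n(J) = -3 + 2*(J - 1*(-6)) = -3 + 2*(J + 6) = -3 + 2*(6 + J) = -3 + (12 + 2*J) = 9 + 2*J)
-n(x(-12, -3)) = -(9 + 2*((⅓)*(-3))) = -(9 + 2*(-1)) = -(9 - 2) = -1*7 = -7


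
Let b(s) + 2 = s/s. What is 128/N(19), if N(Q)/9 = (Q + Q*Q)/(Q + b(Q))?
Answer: 64/95 ≈ 0.67368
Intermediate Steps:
b(s) = -1 (b(s) = -2 + s/s = -2 + 1 = -1)
N(Q) = 9*(Q + Q**2)/(-1 + Q) (N(Q) = 9*((Q + Q*Q)/(Q - 1)) = 9*((Q + Q**2)/(-1 + Q)) = 9*(Q + Q**2)/(-1 + Q))
128/N(19) = 128/((9*19*(1 + 19)/(-1 + 19))) = 128/((9*19*20/18)) = 128/((9*19*(1/18)*20)) = 128/190 = 128*(1/190) = 64/95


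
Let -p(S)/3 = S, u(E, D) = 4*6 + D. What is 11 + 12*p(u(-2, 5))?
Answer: -1033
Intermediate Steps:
u(E, D) = 24 + D
p(S) = -3*S
11 + 12*p(u(-2, 5)) = 11 + 12*(-3*(24 + 5)) = 11 + 12*(-3*29) = 11 + 12*(-87) = 11 - 1044 = -1033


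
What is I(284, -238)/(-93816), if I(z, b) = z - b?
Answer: -29/5212 ≈ -0.0055641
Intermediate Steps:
I(284, -238)/(-93816) = (284 - 1*(-238))/(-93816) = (284 + 238)*(-1/93816) = 522*(-1/93816) = -29/5212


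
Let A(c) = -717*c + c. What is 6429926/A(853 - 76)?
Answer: -3214963/278166 ≈ -11.558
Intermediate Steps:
A(c) = -716*c
6429926/A(853 - 76) = 6429926/((-716*(853 - 76))) = 6429926/((-716*777)) = 6429926/(-556332) = 6429926*(-1/556332) = -3214963/278166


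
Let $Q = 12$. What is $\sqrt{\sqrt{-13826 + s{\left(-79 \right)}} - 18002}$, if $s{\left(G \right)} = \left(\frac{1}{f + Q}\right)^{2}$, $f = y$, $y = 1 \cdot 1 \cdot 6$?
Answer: $\frac{\sqrt{-648072 + 2 i \sqrt{4479623}}}{6} \approx 0.43818 + 134.17 i$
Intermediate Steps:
$y = 6$ ($y = 1 \cdot 6 = 6$)
$f = 6$
$s{\left(G \right)} = \frac{1}{324}$ ($s{\left(G \right)} = \left(\frac{1}{6 + 12}\right)^{2} = \left(\frac{1}{18}\right)^{2} = \frac{1}{324}$)
$\sqrt{\sqrt{-13826 + s{\left(-79 \right)}} - 18002} = \sqrt{\sqrt{-13826 + \frac{1}{324}} - 18002} = \sqrt{\sqrt{- \frac{4479623}{324}} - 18002} = \sqrt{\frac{i \sqrt{4479623}}{18} - 18002} = \sqrt{-18002 + \frac{i \sqrt{4479623}}{18}}$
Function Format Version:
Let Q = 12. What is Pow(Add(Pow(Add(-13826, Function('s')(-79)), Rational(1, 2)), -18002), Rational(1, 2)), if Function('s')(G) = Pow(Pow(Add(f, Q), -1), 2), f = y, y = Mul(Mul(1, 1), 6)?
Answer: Mul(Rational(1, 6), Pow(Add(-648072, Mul(2, I, Pow(4479623, Rational(1, 2)))), Rational(1, 2))) ≈ Add(0.43818, Mul(134.17, I))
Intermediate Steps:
y = 6 (y = Mul(1, 6) = 6)
f = 6
Function('s')(G) = Rational(1, 324) (Function('s')(G) = Pow(Pow(Add(6, 12), -1), 2) = Pow(Pow(18, -1), 2) = Pow(Rational(1, 18), 2) = Rational(1, 324))
Pow(Add(Pow(Add(-13826, Function('s')(-79)), Rational(1, 2)), -18002), Rational(1, 2)) = Pow(Add(Pow(Add(-13826, Rational(1, 324)), Rational(1, 2)), -18002), Rational(1, 2)) = Pow(Add(Pow(Rational(-4479623, 324), Rational(1, 2)), -18002), Rational(1, 2)) = Pow(Add(Mul(Rational(1, 18), I, Pow(4479623, Rational(1, 2))), -18002), Rational(1, 2)) = Pow(Add(-18002, Mul(Rational(1, 18), I, Pow(4479623, Rational(1, 2)))), Rational(1, 2))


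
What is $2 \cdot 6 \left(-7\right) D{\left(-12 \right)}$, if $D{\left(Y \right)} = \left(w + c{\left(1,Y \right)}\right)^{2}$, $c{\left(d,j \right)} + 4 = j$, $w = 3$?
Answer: $-14196$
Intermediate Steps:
$c{\left(d,j \right)} = -4 + j$
$D{\left(Y \right)} = \left(-1 + Y\right)^{2}$ ($D{\left(Y \right)} = \left(3 + \left(-4 + Y\right)\right)^{2} = \left(-1 + Y\right)^{2}$)
$2 \cdot 6 \left(-7\right) D{\left(-12 \right)} = 2 \cdot 6 \left(-7\right) \left(-1 - 12\right)^{2} = 12 \left(-7\right) \left(-13\right)^{2} = \left(-84\right) 169 = -14196$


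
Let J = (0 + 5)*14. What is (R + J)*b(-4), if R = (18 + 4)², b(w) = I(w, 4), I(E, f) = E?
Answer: -2216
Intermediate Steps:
b(w) = w
J = 70 (J = 5*14 = 70)
R = 484 (R = 22² = 484)
(R + J)*b(-4) = (484 + 70)*(-4) = 554*(-4) = -2216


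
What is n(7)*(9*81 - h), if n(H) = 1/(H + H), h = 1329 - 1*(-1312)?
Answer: -956/7 ≈ -136.57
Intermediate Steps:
h = 2641 (h = 1329 + 1312 = 2641)
n(H) = 1/(2*H)
n(7)*(9*81 - h) = ((½)/7)*(9*81 - 1*2641) = ((½)*(⅐))*(729 - 2641) = (1/14)*(-1912) = -956/7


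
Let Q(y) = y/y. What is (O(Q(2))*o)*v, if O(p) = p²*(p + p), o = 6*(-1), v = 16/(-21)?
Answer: 64/7 ≈ 9.1429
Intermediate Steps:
Q(y) = 1
v = -16/21 (v = 16*(-1/21) = -16/21 ≈ -0.76190)
o = -6
O(p) = 2*p³ (O(p) = p²*(2*p) = 2*p³)
(O(Q(2))*o)*v = ((2*1³)*(-6))*(-16/21) = ((2*1)*(-6))*(-16/21) = (2*(-6))*(-16/21) = -12*(-16/21) = 64/7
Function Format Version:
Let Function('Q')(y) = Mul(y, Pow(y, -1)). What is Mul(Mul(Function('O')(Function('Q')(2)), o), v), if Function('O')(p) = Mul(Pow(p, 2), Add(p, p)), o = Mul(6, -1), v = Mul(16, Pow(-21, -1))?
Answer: Rational(64, 7) ≈ 9.1429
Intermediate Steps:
Function('Q')(y) = 1
v = Rational(-16, 21) (v = Mul(16, Rational(-1, 21)) = Rational(-16, 21) ≈ -0.76190)
o = -6
Function('O')(p) = Mul(2, Pow(p, 3)) (Function('O')(p) = Mul(Pow(p, 2), Mul(2, p)) = Mul(2, Pow(p, 3)))
Mul(Mul(Function('O')(Function('Q')(2)), o), v) = Mul(Mul(Mul(2, Pow(1, 3)), -6), Rational(-16, 21)) = Mul(Mul(Mul(2, 1), -6), Rational(-16, 21)) = Mul(Mul(2, -6), Rational(-16, 21)) = Mul(-12, Rational(-16, 21)) = Rational(64, 7)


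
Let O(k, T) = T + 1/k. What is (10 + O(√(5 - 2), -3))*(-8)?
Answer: -56 - 8*√3/3 ≈ -60.619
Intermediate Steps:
(10 + O(√(5 - 2), -3))*(-8) = (10 + (-3 + 1/(√(5 - 2))))*(-8) = (10 + (-3 + 1/(√3)))*(-8) = (10 + (-3 + √3/3))*(-8) = (7 + √3/3)*(-8) = -56 - 8*√3/3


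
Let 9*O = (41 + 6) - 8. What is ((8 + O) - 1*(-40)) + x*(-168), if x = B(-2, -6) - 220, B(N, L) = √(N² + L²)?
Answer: 111037/3 - 336*√10 ≈ 35950.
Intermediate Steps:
B(N, L) = √(L² + N²)
O = 13/3 (O = ((41 + 6) - 8)/9 = (47 - 8)/9 = (⅑)*39 = 13/3 ≈ 4.3333)
x = -220 + 2*√10 (x = √((-6)² + (-2)²) - 220 = √(36 + 4) - 220 = √40 - 220 = 2*√10 - 220 = -220 + 2*√10 ≈ -213.68)
((8 + O) - 1*(-40)) + x*(-168) = ((8 + 13/3) - 1*(-40)) + (-220 + 2*√10)*(-168) = (37/3 + 40) + (36960 - 336*√10) = 157/3 + (36960 - 336*√10) = 111037/3 - 336*√10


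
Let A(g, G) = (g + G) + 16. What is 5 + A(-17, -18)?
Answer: -14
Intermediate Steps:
A(g, G) = 16 + G + g (A(g, G) = (G + g) + 16 = 16 + G + g)
5 + A(-17, -18) = 5 + (16 - 18 - 17) = 5 - 19 = -14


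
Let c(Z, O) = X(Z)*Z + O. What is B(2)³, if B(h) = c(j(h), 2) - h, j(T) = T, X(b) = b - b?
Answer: 0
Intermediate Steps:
X(b) = 0
c(Z, O) = O (c(Z, O) = 0*Z + O = 0 + O = O)
B(h) = 2 - h
B(2)³ = (2 - 1*2)³ = (2 - 2)³ = 0³ = 0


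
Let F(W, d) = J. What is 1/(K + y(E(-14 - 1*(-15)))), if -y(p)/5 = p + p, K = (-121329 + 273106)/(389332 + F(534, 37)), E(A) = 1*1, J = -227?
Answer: -389105/3739273 ≈ -0.10406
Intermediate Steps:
F(W, d) = -227
E(A) = 1
K = 151777/389105 (K = (-121329 + 273106)/(389332 - 227) = 151777/389105 ≈ 0.39007)
y(p) = -10*p (y(p) = -5*(p + p) = -10*p)
1/(K + y(E(-14 - 1*(-15)))) = 1/(151777/389105 - 10*1) = 1/(151777/389105 - 10) = 1/(-3739273/389105) = -389105/3739273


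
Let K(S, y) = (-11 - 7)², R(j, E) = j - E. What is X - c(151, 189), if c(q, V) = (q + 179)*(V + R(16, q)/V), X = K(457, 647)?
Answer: -432672/7 ≈ -61810.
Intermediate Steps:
K(S, y) = 324 (K(S, y) = (-18)² = 324)
X = 324
c(q, V) = (179 + q)*(V + (16 - q)/V) (c(q, V) = (q + 179)*(V + (16 - q)/V) = (179 + q)*(V + (16 - q)/V))
X - c(151, 189) = 324 - (2864 - 179*151 + 189²*(179 + 151) - 1*151*(-16 + 151))/189 = 324 - (2864 - 27029 + 35721*330 - 1*151*135)/189 = 324 - (2864 - 27029 + 11787930 - 20385)/189 = 324 - 11743380/189 = 324 - 1*434940/7 = 324 - 434940/7 = -432672/7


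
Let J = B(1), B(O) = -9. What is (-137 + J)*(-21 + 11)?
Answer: 1460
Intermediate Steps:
J = -9
(-137 + J)*(-21 + 11) = (-137 - 9)*(-21 + 11) = -146*(-10) = 1460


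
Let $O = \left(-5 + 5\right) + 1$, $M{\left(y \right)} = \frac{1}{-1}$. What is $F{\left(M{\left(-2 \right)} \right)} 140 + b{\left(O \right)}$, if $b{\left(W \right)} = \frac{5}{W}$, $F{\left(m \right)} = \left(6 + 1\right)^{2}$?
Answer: $6865$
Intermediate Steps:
$M{\left(y \right)} = -1$
$O = 1$ ($O = 0 + 1 = 1$)
$F{\left(m \right)} = 49$ ($F{\left(m \right)} = 7^{2} = 49$)
$F{\left(M{\left(-2 \right)} \right)} 140 + b{\left(O \right)} = 49 \cdot 140 + \frac{5}{1} = 6860 + 5 \cdot 1 = 6860 + 5 = 6865$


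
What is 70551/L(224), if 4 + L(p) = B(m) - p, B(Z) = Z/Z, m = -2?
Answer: -70551/227 ≈ -310.80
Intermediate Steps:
B(Z) = 1
L(p) = -3 - p (L(p) = -4 + (1 - p) = -3 - p)
70551/L(224) = 70551/(-3 - 1*224) = 70551/(-3 - 224) = 70551/(-227) = 70551*(-1/227) = -70551/227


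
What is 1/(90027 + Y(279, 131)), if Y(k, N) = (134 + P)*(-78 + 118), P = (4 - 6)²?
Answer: 1/95547 ≈ 1.0466e-5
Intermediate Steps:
P = 4 (P = (-2)² = 4)
Y(k, N) = 5520 (Y(k, N) = (134 + 4)*(-78 + 118) = 138*40 = 5520)
1/(90027 + Y(279, 131)) = 1/(90027 + 5520) = 1/95547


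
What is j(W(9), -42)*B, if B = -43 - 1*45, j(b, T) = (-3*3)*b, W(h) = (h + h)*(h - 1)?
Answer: 114048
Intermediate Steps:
W(h) = 2*h*(-1 + h) (W(h) = (2*h)*(-1 + h) = 2*h*(-1 + h))
j(b, T) = -9*b
B = -88 (B = -43 - 45 = -88)
j(W(9), -42)*B = -18*9*(-1 + 9)*(-88) = -18*9*8*(-88) = -9*144*(-88) = -1296*(-88) = 114048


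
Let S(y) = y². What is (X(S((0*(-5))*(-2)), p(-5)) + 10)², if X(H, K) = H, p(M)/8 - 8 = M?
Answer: 100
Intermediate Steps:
p(M) = 64 + 8*M
(X(S((0*(-5))*(-2)), p(-5)) + 10)² = (((0*(-5))*(-2))² + 10)² = ((0*(-2))² + 10)² = (0² + 10)² = (0 + 10)² = 10² = 100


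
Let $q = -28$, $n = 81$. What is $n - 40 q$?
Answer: $1201$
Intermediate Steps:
$n - 40 q = 81 - -1120 = 81 + 1120 = 1201$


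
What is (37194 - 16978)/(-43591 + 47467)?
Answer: 266/51 ≈ 5.2157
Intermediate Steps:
(37194 - 16978)/(-43591 + 47467) = 20216/3876 = 20216*(1/3876) = 266/51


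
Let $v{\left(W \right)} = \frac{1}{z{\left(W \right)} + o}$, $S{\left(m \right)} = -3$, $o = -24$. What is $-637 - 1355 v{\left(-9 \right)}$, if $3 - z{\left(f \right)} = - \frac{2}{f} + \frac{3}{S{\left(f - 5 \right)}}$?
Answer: $- \frac{103739}{182} \approx -569.99$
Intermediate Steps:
$z{\left(f \right)} = 4 + \frac{2}{f}$ ($z{\left(f \right)} = 3 - \left(- \frac{2}{f} + \frac{3}{-3}\right) = 3 - \left(- \frac{2}{f} + 3 \left(- \frac{1}{3}\right)\right) = 3 - \left(- \frac{2}{f} - 1\right) = 3 - \left(-1 - \frac{2}{f}\right) = 3 + \left(1 + \frac{2}{f}\right) = 4 + \frac{2}{f}$)
$v{\left(W \right)} = \frac{1}{-20 + \frac{2}{W}}$ ($v{\left(W \right)} = \frac{1}{\left(4 + \frac{2}{W}\right) - 24} = \frac{1}{-20 + \frac{2}{W}}$)
$-637 - 1355 v{\left(-9 \right)} = -637 - 1355 \cdot \frac{1}{2} \left(-9\right) \frac{1}{1 - -90} = -637 - 1355 \cdot \frac{1}{2} \left(-9\right) \frac{1}{1 + 90} = -637 - 1355 \cdot \frac{1}{2} \left(-9\right) \frac{1}{91} = -637 - - \frac{12195}{182} = -637 + \frac{12195}{182} = - \frac{103739}{182}$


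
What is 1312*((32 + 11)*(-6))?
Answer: -338496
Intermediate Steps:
1312*((32 + 11)*(-6)) = 1312*(43*(-6)) = 1312*(-258) = -338496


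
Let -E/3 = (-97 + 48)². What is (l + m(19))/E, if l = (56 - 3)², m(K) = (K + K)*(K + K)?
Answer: -4253/7203 ≈ -0.59045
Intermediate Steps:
m(K) = 4*K² (m(K) = (2*K)*(2*K) = 4*K²)
E = -7203 (E = -3*(-97 + 48)² = -3*(-49)² = -3*2401 = -7203)
l = 2809 (l = 53² = 2809)
(l + m(19))/E = (2809 + 4*19²)/(-7203) = (2809 + 4*361)*(-1/7203) = (2809 + 1444)*(-1/7203) = 4253*(-1/7203) = -4253/7203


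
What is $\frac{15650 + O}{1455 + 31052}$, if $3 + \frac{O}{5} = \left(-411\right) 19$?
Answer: $- \frac{23410}{32507} \approx -0.72015$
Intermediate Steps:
$O = -39060$ ($O = -15 + 5 \left(\left(-411\right) 19\right) = -15 + 5 \left(-7809\right) = -15 - 39045 = -39060$)
$\frac{15650 + O}{1455 + 31052} = \frac{15650 - 39060}{1455 + 31052} = - \frac{23410}{32507}$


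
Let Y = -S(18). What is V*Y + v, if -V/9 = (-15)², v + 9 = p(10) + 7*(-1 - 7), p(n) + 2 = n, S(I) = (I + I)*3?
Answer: 218643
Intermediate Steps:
S(I) = 6*I (S(I) = (2*I)*3 = 6*I)
p(n) = -2 + n
Y = -108 (Y = -6*18 = -1*108 = -108)
v = -57 (v = -9 + ((-2 + 10) + 7*(-1 - 7)) = -9 + (8 + 7*(-8)) = -9 + (8 - 56) = -9 - 48 = -57)
V = -2025 (V = -9*(-15)² = -9*225 = -2025)
V*Y + v = -2025*(-108) - 57 = 218700 - 57 = 218643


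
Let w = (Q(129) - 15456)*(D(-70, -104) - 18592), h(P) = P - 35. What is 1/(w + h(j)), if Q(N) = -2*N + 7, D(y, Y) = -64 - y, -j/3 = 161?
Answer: 1/291929784 ≈ 3.4255e-9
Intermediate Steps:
j = -483 (j = -3*161 = -483)
h(P) = -35 + P
Q(N) = 7 - 2*N
w = 291930302 (w = ((7 - 2*129) - 15456)*((-64 - 1*(-70)) - 18592) = ((7 - 258) - 15456)*((-64 + 70) - 18592) = (-251 - 15456)*(6 - 18592) = -15707*(-18586) = 291930302)
1/(w + h(j)) = 1/(291930302 + (-35 - 483)) = 1/(291930302 - 518) = 1/291929784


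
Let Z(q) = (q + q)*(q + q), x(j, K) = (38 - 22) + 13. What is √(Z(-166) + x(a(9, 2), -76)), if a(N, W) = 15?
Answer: √110253 ≈ 332.04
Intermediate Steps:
x(j, K) = 29 (x(j, K) = 16 + 13 = 29)
Z(q) = 4*q² (Z(q) = (2*q)*(2*q) = 4*q²)
√(Z(-166) + x(a(9, 2), -76)) = √(4*(-166)² + 29) = √(4*27556 + 29) = √(110224 + 29) = √110253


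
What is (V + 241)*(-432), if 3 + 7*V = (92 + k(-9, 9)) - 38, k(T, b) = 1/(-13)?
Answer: -9760176/91 ≈ -1.0725e+5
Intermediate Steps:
k(T, b) = -1/13
V = 662/91 (V = -3/7 + ((92 - 1/13) - 38)/7 = -3/7 + (1195/13 - 38)/7 = -3/7 + (1/7)*(701/13) = -3/7 + 701/91 = 662/91 ≈ 7.2747)
(V + 241)*(-432) = (662/91 + 241)*(-432) = (22593/91)*(-432) = -9760176/91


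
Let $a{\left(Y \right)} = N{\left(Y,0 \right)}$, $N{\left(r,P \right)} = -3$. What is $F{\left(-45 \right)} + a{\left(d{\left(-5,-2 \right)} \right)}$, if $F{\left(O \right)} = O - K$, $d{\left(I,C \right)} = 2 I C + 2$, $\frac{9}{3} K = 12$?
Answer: $-52$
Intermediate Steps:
$K = 4$ ($K = \frac{1}{3} \cdot 12 = 4$)
$d{\left(I,C \right)} = 2 + 2 C I$ ($d{\left(I,C \right)} = 2 C I + 2 = 2 + 2 C I$)
$F{\left(O \right)} = -4 + O$ ($F{\left(O \right)} = O - 4 = -4 + O$)
$a{\left(Y \right)} = -3$
$F{\left(-45 \right)} + a{\left(d{\left(-5,-2 \right)} \right)} = \left(-4 - 45\right) - 3 = -49 - 3 = -52$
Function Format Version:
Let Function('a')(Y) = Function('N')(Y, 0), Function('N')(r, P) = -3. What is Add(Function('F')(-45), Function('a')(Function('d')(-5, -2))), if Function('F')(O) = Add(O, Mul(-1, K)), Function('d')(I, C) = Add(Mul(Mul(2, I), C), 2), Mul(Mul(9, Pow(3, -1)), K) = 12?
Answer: -52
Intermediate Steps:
K = 4 (K = Mul(Rational(1, 3), 12) = 4)
Function('d')(I, C) = Add(2, Mul(2, C, I)) (Function('d')(I, C) = Add(Mul(2, C, I), 2) = Add(2, Mul(2, C, I)))
Function('F')(O) = Add(-4, O) (Function('F')(O) = Add(O, Mul(-1, 4)) = Add(O, -4) = Add(-4, O))
Function('a')(Y) = -3
Add(Function('F')(-45), Function('a')(Function('d')(-5, -2))) = Add(Add(-4, -45), -3) = Add(-49, -3) = -52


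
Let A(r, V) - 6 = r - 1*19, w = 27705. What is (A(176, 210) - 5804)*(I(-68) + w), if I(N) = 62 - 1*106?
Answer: -156035701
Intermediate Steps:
A(r, V) = -13 + r (A(r, V) = 6 + (r - 1*19) = 6 + (r - 19) = 6 + (-19 + r) = -13 + r)
I(N) = -44 (I(N) = 62 - 106 = -44)
(A(176, 210) - 5804)*(I(-68) + w) = ((-13 + 176) - 5804)*(-44 + 27705) = (163 - 5804)*27661 = -5641*27661 = -156035701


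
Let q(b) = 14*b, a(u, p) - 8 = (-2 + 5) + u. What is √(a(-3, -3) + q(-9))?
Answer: I*√118 ≈ 10.863*I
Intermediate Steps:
a(u, p) = 11 + u (a(u, p) = 8 + ((-2 + 5) + u) = 8 + (3 + u) = 11 + u)
√(a(-3, -3) + q(-9)) = √((11 - 3) + 14*(-9)) = √(8 - 126) = √(-118) = I*√118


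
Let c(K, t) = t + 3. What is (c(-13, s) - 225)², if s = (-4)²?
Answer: 42436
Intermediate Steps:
s = 16
c(K, t) = 3 + t
(c(-13, s) - 225)² = ((3 + 16) - 225)² = (19 - 225)² = (-206)² = 42436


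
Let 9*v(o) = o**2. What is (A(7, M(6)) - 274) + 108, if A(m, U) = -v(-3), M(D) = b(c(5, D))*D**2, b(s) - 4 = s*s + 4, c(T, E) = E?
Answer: -167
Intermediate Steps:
b(s) = 8 + s**2 (b(s) = 4 + (s*s + 4) = 4 + (s**2 + 4) = 4 + (4 + s**2) = 8 + s**2)
v(o) = o**2/9
M(D) = D**2*(8 + D**2) (M(D) = (8 + D**2)*D**2 = D**2*(8 + D**2))
A(m, U) = -1 (A(m, U) = -(-3)**2/9 = -9/9 = -1*1 = -1)
(A(7, M(6)) - 274) + 108 = (-1 - 274) + 108 = -275 + 108 = -167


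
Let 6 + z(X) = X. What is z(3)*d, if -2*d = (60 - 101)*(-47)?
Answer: 5781/2 ≈ 2890.5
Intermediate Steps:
z(X) = -6 + X
d = -1927/2 (d = -(60 - 101)*(-47)/2 = -(-41)*(-47)/2 = -½*1927 = -1927/2 ≈ -963.50)
z(3)*d = (-6 + 3)*(-1927/2) = -3*(-1927/2) = 5781/2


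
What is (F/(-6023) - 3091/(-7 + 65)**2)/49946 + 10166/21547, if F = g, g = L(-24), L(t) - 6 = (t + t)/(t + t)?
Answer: 354735550823785/751897043032616 ≈ 0.47179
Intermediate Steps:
L(t) = 7 (L(t) = 6 + (t + t)/(t + t) = 6 + (2*t)/((2*t)) = 6 + (2*t)*(1/(2*t)) = 6 + 1 = 7)
g = 7
F = 7
(F/(-6023) - 3091/(-7 + 65)**2)/49946 + 10166/21547 = (7/(-6023) - 3091/(-7 + 65)**2)/49946 + 10166/21547 = (7*(-1/6023) - 3091/(58**2))*(1/49946) + 10166*(1/21547) = (-7/6023 - 3091/3364)*(1/49946) + 10166/21547 = -18640641/20261372*1/49946 + 10166/21547 = -18640641/1011974485912 + 10166/21547 = 354735550823785/751897043032616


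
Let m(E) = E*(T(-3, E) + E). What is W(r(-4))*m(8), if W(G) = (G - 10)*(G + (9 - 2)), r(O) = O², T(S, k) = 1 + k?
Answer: 18768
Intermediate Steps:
m(E) = E*(1 + 2*E) (m(E) = E*((1 + E) + E) = E*(1 + 2*E))
W(G) = (-10 + G)*(7 + G) (W(G) = (-10 + G)*(G + 7) = (-10 + G)*(7 + G))
W(r(-4))*m(8) = (-70 + ((-4)²)² - 3*(-4)²)*(8*(1 + 2*8)) = (-70 + 16² - 3*16)*(8*(1 + 16)) = (-70 + 256 - 48)*(8*17) = 138*136 = 18768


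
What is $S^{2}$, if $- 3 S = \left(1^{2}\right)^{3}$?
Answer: $\frac{1}{9} \approx 0.11111$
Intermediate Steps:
$S = - \frac{1}{3}$ ($S = - \frac{\left(1^{2}\right)^{3}}{3} = - \frac{1^{3}}{3} = \left(- \frac{1}{3}\right) 1 = - \frac{1}{3} \approx -0.33333$)
$S^{2} = \left(- \frac{1}{3}\right)^{2} = \frac{1}{9}$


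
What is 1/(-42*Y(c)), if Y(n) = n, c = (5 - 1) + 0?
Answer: -1/168 ≈ -0.0059524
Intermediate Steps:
c = 4 (c = 4 + 0 = 4)
1/(-42*Y(c)) = 1/(-42*4) = 1/(-168) = -1/168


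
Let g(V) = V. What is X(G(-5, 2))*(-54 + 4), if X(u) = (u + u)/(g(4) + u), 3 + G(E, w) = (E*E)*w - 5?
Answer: -2100/23 ≈ -91.304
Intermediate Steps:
G(E, w) = -8 + w*E² (G(E, w) = -3 + ((E*E)*w - 5) = -3 + (E²*w - 5) = -3 + (w*E² - 5) = -3 + (-5 + w*E²) = -8 + w*E²)
X(u) = 2*u/(4 + u) (X(u) = (u + u)/(4 + u) = (2*u)/(4 + u) = 2*u/(4 + u))
X(G(-5, 2))*(-54 + 4) = (2*(-8 + 2*(-5)²)/(4 + (-8 + 2*(-5)²)))*(-54 + 4) = (2*(-8 + 2*25)/(4 + (-8 + 2*25)))*(-50) = (2*(-8 + 50)/(4 + (-8 + 50)))*(-50) = (2*42/(4 + 42))*(-50) = (2*42/46)*(-50) = (2*42*(1/46))*(-50) = (42/23)*(-50) = -2100/23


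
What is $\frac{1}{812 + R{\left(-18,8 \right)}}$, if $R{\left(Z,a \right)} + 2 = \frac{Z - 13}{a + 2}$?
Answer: $\frac{10}{8069} \approx 0.0012393$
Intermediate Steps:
$R{\left(Z,a \right)} = -2 + \frac{-13 + Z}{2 + a}$ ($R{\left(Z,a \right)} = -2 + \frac{Z - 13}{a + 2} = -2 + \frac{-13 + Z}{2 + a}$)
$\frac{1}{812 + R{\left(-18,8 \right)}} = \frac{1}{812 + \frac{-17 - 18 - 16}{2 + 8}} = \frac{1}{812 + \frac{-17 - 18 - 16}{10}} = \frac{1}{812 + \frac{1}{10} \left(-51\right)} = \frac{1}{812 - \frac{51}{10}} = \frac{1}{\frac{8069}{10}} = \frac{10}{8069}$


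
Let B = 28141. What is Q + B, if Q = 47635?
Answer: 75776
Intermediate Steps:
Q + B = 47635 + 28141 = 75776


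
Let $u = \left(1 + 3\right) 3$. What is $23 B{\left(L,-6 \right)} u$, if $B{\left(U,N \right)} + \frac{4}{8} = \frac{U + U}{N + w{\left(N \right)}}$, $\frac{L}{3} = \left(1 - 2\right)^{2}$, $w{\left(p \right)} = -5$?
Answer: $- \frac{3174}{11} \approx -288.55$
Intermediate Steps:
$L = 3$ ($L = 3 \left(1 - 2\right)^{2} = 3 \left(-1\right)^{2} = 3 \cdot 1 = 3$)
$B{\left(U,N \right)} = - \frac{1}{2} + \frac{2 U}{-5 + N}$ ($B{\left(U,N \right)} = - \frac{1}{2} + \frac{U + U}{N - 5} = - \frac{1}{2} + \frac{2 U}{-5 + N}$)
$u = 12$ ($u = 4 \cdot 3 = 12$)
$23 B{\left(L,-6 \right)} u = 23 \frac{5 - -6 + 4 \cdot 3}{2 \left(-5 - 6\right)} 12 = 23 \frac{5 + 6 + 12}{2 \left(-11\right)} 12 = 23 \cdot \frac{1}{2} \left(- \frac{1}{11}\right) 23 \cdot 12 = 23 \left(- \frac{23}{22}\right) 12 = \left(- \frac{529}{22}\right) 12 = - \frac{3174}{11}$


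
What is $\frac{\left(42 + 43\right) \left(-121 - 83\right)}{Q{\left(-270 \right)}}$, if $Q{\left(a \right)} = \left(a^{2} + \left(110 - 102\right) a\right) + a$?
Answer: $- \frac{578}{2349} \approx -0.24606$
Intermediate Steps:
$Q{\left(a \right)} = a^{2} + 9 a$ ($Q{\left(a \right)} = \left(a^{2} + \left(110 - 102\right) a\right) + a = \left(a^{2} + 8 a\right) + a = a^{2} + 9 a$)
$\frac{\left(42 + 43\right) \left(-121 - 83\right)}{Q{\left(-270 \right)}} = \frac{\left(42 + 43\right) \left(-121 - 83\right)}{\left(-270\right) \left(9 - 270\right)} = \frac{85 \left(-204\right)}{\left(-270\right) \left(-261\right)} = - \frac{17340}{70470} = \left(-17340\right) \frac{1}{70470} = - \frac{578}{2349}$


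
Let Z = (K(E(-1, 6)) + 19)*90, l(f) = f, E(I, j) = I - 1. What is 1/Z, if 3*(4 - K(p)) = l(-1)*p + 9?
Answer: 1/1740 ≈ 0.00057471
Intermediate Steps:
E(I, j) = -1 + I
K(p) = 1 + p/3 (K(p) = 4 - (-p + 9)/3 = 4 - (9 - p)/3 = 4 + (-3 + p/3) = 1 + p/3)
Z = 1740 (Z = ((1 + (-1 - 1)/3) + 19)*90 = ((1 + (⅓)*(-2)) + 19)*90 = ((1 - ⅔) + 19)*90 = (⅓ + 19)*90 = (58/3)*90 = 1740)
1/Z = 1/1740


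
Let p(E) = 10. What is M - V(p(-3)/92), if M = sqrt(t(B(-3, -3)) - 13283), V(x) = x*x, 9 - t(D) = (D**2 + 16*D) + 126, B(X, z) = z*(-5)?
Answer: -25/2116 + I*sqrt(13865) ≈ -0.011815 + 117.75*I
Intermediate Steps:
B(X, z) = -5*z
t(D) = -117 - D**2 - 16*D (t(D) = 9 - ((D**2 + 16*D) + 126) = 9 - (126 + D**2 + 16*D) = 9 + (-126 - D**2 - 16*D) = -117 - D**2 - 16*D)
V(x) = x**2
M = I*sqrt(13865) (M = sqrt((-117 - (-5*(-3))**2 - (-80)*(-3)) - 13283) = sqrt((-117 - 1*15**2 - 16*15) - 13283) = sqrt((-117 - 1*225 - 240) - 13283) = sqrt((-117 - 225 - 240) - 13283) = sqrt(-582 - 13283) = sqrt(-13865) = I*sqrt(13865) ≈ 117.75*I)
M - V(p(-3)/92) = I*sqrt(13865) - (10/92)**2 = I*sqrt(13865) - (10*(1/92))**2 = I*sqrt(13865) - (5/46)**2 = I*sqrt(13865) - 1*25/2116 = I*sqrt(13865) - 25/2116 = -25/2116 + I*sqrt(13865)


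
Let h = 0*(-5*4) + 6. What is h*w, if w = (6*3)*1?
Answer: 108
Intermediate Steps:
w = 18 (w = 18*1 = 18)
h = 6 (h = 0*(-20) + 6 = 0 + 6 = 6)
h*w = 6*18 = 108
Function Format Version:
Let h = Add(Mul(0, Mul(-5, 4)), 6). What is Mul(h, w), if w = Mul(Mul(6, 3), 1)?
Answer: 108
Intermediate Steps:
w = 18 (w = Mul(18, 1) = 18)
h = 6 (h = Add(Mul(0, -20), 6) = Add(0, 6) = 6)
Mul(h, w) = Mul(6, 18) = 108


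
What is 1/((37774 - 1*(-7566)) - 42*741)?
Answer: 1/14218 ≈ 7.0333e-5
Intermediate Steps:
1/((37774 - 1*(-7566)) - 42*741) = 1/((37774 + 7566) - 31122) = 1/(45340 - 31122) = 1/14218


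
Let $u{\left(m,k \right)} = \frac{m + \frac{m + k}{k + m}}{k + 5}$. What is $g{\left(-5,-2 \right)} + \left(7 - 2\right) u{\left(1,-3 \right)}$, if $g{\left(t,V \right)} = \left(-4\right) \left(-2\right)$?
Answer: $13$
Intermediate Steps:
$g{\left(t,V \right)} = 8$
$u{\left(m,k \right)} = \frac{1 + m}{5 + k}$ ($u{\left(m,k \right)} = \frac{m + \frac{k + m}{k + m}}{5 + k} = \frac{m + 1}{5 + k} = \frac{1 + m}{5 + k}$)
$g{\left(-5,-2 \right)} + \left(7 - 2\right) u{\left(1,-3 \right)} = 8 + \left(7 - 2\right) \frac{1 + 1}{5 - 3} = 8 + 5 \cdot \frac{1}{2} \cdot 2 = 8 + 5 \cdot 1 = 8 + 5 = 13$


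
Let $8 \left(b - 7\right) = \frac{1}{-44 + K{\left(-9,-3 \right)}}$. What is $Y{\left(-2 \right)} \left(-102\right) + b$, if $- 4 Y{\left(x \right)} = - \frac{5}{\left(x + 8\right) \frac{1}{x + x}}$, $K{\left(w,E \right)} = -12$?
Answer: $\frac{41215}{448} \approx 91.998$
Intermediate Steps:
$Y{\left(x \right)} = \frac{5 x}{2 \left(8 + x\right)}$ ($Y{\left(x \right)} = - \frac{\left(-5\right) \frac{1}{\left(x + 8\right) \frac{1}{x + x}}}{4} = - \frac{\left(-5\right) \frac{1}{\left(8 + x\right) \frac{1}{2 x}}}{4} = - \frac{\left(-5\right) \frac{1}{\frac{1}{2} \frac{1}{x} \left(8 + x\right)}}{4} = - \frac{\left(-5\right) \frac{2 x}{8 + x}}{4} = - \frac{\left(-10\right) x \frac{1}{8 + x}}{4} = \frac{5 x}{2 \left(8 + x\right)}$)
$b = \frac{3135}{448}$ ($b = 7 + \frac{1}{8 \left(-44 - 12\right)} = 7 + \frac{1}{8 \left(-56\right)} = 7 + \frac{1}{8} \left(- \frac{1}{56}\right) = 7 - \frac{1}{448} = \frac{3135}{448} \approx 6.9978$)
$Y{\left(-2 \right)} \left(-102\right) + b = \frac{5}{2} \left(-2\right) \frac{1}{8 - 2} \left(-102\right) + \frac{3135}{448} = \frac{5}{2} \left(-2\right) \frac{1}{6} \left(-102\right) + \frac{3135}{448} = \left(- \frac{5}{6}\right) \left(-102\right) + \frac{3135}{448} = 85 + \frac{3135}{448} = \frac{41215}{448}$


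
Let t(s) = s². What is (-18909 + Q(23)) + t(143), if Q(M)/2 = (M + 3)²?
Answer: 2892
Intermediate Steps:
Q(M) = 2*(3 + M)² (Q(M) = 2*(M + 3)² = 2*(3 + M)²)
(-18909 + Q(23)) + t(143) = (-18909 + 2*(3 + 23)²) + 143² = (-18909 + 2*26²) + 20449 = (-18909 + 2*676) + 20449 = (-18909 + 1352) + 20449 = -17557 + 20449 = 2892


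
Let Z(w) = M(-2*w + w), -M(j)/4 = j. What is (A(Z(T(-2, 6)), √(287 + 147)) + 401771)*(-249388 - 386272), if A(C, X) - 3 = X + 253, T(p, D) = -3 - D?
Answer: -255552482820 - 635660*√434 ≈ -2.5557e+11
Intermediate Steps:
M(j) = -4*j
Z(w) = 4*w (Z(w) = -4*(-2*w + w) = -(-4)*w = 4*w)
A(C, X) = 256 + X (A(C, X) = 3 + (X + 253) = 3 + (253 + X) = 256 + X)
(A(Z(T(-2, 6)), √(287 + 147)) + 401771)*(-249388 - 386272) = ((256 + √(287 + 147)) + 401771)*(-249388 - 386272) = ((256 + √434) + 401771)*(-635660) = (402027 + √434)*(-635660) = -255552482820 - 635660*√434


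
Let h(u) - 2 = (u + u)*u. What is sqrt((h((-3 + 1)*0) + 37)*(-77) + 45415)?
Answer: 2*sqrt(10603) ≈ 205.94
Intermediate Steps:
h(u) = 2 + 2*u**2 (h(u) = 2 + (u + u)*u = 2 + (2*u)*u = 2 + 2*u**2)
sqrt((h((-3 + 1)*0) + 37)*(-77) + 45415) = sqrt(((2 + 2*((-3 + 1)*0)**2) + 37)*(-77) + 45415) = sqrt(((2 + 2*(-2*0)**2) + 37)*(-77) + 45415) = sqrt(((2 + 2*0**2) + 37)*(-77) + 45415) = sqrt(((2 + 2*0) + 37)*(-77) + 45415) = sqrt(((2 + 0) + 37)*(-77) + 45415) = sqrt((2 + 37)*(-77) + 45415) = sqrt(39*(-77) + 45415) = sqrt(-3003 + 45415) = sqrt(42412) = 2*sqrt(10603)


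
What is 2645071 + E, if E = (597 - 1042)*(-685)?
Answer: 2949896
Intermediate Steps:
E = 304825 (E = -445*(-685) = 304825)
2645071 + E = 2645071 + 304825 = 2949896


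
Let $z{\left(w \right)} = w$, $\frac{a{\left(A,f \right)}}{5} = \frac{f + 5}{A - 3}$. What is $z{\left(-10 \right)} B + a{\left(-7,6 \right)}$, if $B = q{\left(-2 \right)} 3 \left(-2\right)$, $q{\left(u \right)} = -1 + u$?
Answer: $- \frac{371}{2} \approx -185.5$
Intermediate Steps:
$a{\left(A,f \right)} = \frac{5 \left(5 + f\right)}{-3 + A}$ ($a{\left(A,f \right)} = 5 \frac{f + 5}{A - 3} = 5 \frac{5 + f}{-3 + A} = \frac{5 \left(5 + f\right)}{-3 + A}$)
$B = 18$ ($B = \left(-1 - 2\right) 3 \left(-2\right) = \left(-3\right) 3 \left(-2\right) = \left(-9\right) \left(-2\right) = 18$)
$z{\left(-10 \right)} B + a{\left(-7,6 \right)} = \left(-10\right) 18 + \frac{5 \left(5 + 6\right)}{-3 - 7} = -180 + 5 \frac{1}{-10} \cdot 11 = -180 + 5 \left(- \frac{1}{10}\right) 11 = -180 - \frac{11}{2} = - \frac{371}{2}$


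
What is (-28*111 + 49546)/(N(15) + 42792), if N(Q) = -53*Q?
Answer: 46438/41997 ≈ 1.1057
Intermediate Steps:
(-28*111 + 49546)/(N(15) + 42792) = (-28*111 + 49546)/(-53*15 + 42792) = (-3108 + 49546)/(-795 + 42792) = 46438/41997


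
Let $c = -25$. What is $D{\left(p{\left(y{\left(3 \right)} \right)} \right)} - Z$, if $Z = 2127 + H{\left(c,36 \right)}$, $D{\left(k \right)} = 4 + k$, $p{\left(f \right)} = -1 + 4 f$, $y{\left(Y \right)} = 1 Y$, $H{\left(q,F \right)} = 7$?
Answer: $-2119$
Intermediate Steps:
$y{\left(Y \right)} = Y$
$Z = 2134$ ($Z = 2127 + 7 = 2134$)
$D{\left(p{\left(y{\left(3 \right)} \right)} \right)} - Z = \left(4 + \left(-1 + 4 \cdot 3\right)\right) - 2134 = \left(4 + \left(-1 + 12\right)\right) - 2134 = \left(4 + 11\right) - 2134 = 15 - 2134 = -2119$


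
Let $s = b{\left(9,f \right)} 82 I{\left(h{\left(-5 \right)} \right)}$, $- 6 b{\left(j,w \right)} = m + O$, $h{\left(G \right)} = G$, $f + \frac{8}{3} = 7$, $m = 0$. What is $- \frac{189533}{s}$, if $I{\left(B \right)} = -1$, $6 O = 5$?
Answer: $- \frac{3411594}{205} \approx -16642.0$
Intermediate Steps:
$O = \frac{5}{6}$ ($O = \frac{1}{6} \cdot 5 = \frac{5}{6} \approx 0.83333$)
$f = \frac{13}{3}$ ($f = - \frac{8}{3} + 7 = \frac{13}{3} \approx 4.3333$)
$b{\left(j,w \right)} = - \frac{5}{36}$ ($b{\left(j,w \right)} = - \frac{0 + \frac{5}{6}}{6} = \left(- \frac{1}{6}\right) \frac{5}{6} = - \frac{5}{36}$)
$s = \frac{205}{18}$ ($s = \left(- \frac{5}{36}\right) 82 \left(-1\right) = \left(- \frac{205}{18}\right) \left(-1\right) = \frac{205}{18} \approx 11.389$)
$- \frac{189533}{s} = - \frac{189533}{\frac{205}{18}} = \left(-189533\right) \frac{18}{205} = - \frac{3411594}{205}$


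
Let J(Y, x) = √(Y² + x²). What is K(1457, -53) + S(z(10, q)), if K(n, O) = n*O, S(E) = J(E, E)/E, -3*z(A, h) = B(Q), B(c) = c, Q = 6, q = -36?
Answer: -77221 - √2 ≈ -77222.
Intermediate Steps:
z(A, h) = -2 (z(A, h) = -⅓*6 = -2)
S(E) = √2*√(E²)/E (S(E) = √(E² + E²)/E = √(2*E²)/E = (√2*√(E²))/E = √2*√(E²)/E)
K(n, O) = O*n
K(1457, -53) + S(z(10, q)) = -53*1457 + √2*√((-2)²)/(-2) = -77221 + √2*(-½)*√4 = -77221 + √2*(-½)*2 = -77221 - √2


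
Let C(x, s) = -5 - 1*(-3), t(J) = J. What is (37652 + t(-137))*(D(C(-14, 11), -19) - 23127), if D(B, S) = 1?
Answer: -867571890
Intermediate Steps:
C(x, s) = -2 (C(x, s) = -5 + 3 = -2)
(37652 + t(-137))*(D(C(-14, 11), -19) - 23127) = (37652 - 137)*(1 - 23127) = 37515*(-23126) = -867571890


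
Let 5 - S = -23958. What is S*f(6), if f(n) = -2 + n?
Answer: 95852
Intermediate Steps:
S = 23963 (S = 5 - 1*(-23958) = 5 + 23958 = 23963)
S*f(6) = 23963*(-2 + 6) = 23963*4 = 95852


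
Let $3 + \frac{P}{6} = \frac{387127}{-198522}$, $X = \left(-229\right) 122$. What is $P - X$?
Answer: $\frac{923401913}{33087} \approx 27908.0$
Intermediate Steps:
$X = -27938$
$P = - \frac{982693}{33087}$ ($P = -18 + 6 \frac{387127}{-198522} = -18 + 6 \cdot 387127 \left(- \frac{1}{198522}\right) = -18 + 6 \left(- \frac{387127}{198522}\right) = -18 - \frac{387127}{33087} = - \frac{982693}{33087} \approx -29.7$)
$P - X = - \frac{982693}{33087} - -27938 = - \frac{982693}{33087} + 27938 = \frac{923401913}{33087}$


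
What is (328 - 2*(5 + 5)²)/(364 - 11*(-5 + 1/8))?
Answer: 1024/3341 ≈ 0.30650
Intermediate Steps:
(328 - 2*(5 + 5)²)/(364 - 11*(-5 + 1/8)) = (328 - 2*10²)/(364 - 11*(-5 + 1*(⅛))) = (328 - 2*100)/(364 - 11*(-5 + ⅛)) = (328 - 200)/(364 - 11*(-39/8)) = 128/(364 + 429/8) = 128/(3341/8) = 128*(8/3341) = 1024/3341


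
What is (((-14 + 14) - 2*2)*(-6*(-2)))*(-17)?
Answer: 816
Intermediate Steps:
(((-14 + 14) - 2*2)*(-6*(-2)))*(-17) = ((0 - 4)*12)*(-17) = -4*12*(-17) = -48*(-17) = 816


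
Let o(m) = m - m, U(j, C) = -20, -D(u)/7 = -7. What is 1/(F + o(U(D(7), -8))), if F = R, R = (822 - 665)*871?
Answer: 1/136747 ≈ 7.3128e-6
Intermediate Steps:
D(u) = 49 (D(u) = -7*(-7) = 49)
R = 136747 (R = 157*871 = 136747)
o(m) = 0
F = 136747
1/(F + o(U(D(7), -8))) = 1/(136747 + 0) = 1/136747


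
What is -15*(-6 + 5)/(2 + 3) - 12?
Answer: -9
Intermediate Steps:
-15*(-6 + 5)/(2 + 3) - 12 = -(-15)/5 - 12 = -15*(-⅕) - 12 = 3 - 12 = -9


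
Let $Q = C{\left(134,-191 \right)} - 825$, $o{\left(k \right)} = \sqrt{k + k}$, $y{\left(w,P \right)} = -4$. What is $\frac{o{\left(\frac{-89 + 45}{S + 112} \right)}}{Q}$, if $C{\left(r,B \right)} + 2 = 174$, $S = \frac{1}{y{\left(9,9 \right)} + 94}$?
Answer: $- \frac{12 i \sqrt{554455}}{6582893} \approx - 0.0013574 i$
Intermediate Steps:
$S = \frac{1}{90}$ ($S = \frac{1}{-4 + 94} = \frac{1}{90} \approx 0.011111$)
$C{\left(r,B \right)} = 172$ ($C{\left(r,B \right)} = -2 + 174 = 172$)
$o{\left(k \right)} = \sqrt{2} \sqrt{k}$ ($o{\left(k \right)} = \sqrt{2 k} = \sqrt{2} \sqrt{k}$)
$Q = -653$ ($Q = 172 - 825 = -653$)
$\frac{o{\left(\frac{-89 + 45}{S + 112} \right)}}{Q} = \frac{\sqrt{2} \sqrt{\frac{-89 + 45}{\frac{1}{90} + 112}}}{-653} = \sqrt{2} \sqrt{- \frac{44}{\frac{10081}{90}}} \left(- \frac{1}{653}\right) = \sqrt{2} \sqrt{\left(-44\right) \frac{90}{10081}} \left(- \frac{1}{653}\right) = \sqrt{2} \sqrt{- \frac{3960}{10081}} \left(- \frac{1}{653}\right) = \sqrt{2} \frac{6 i \sqrt{1108910}}{10081} \left(- \frac{1}{653}\right) = \frac{12 i \sqrt{554455}}{10081} \left(- \frac{1}{653}\right) = - \frac{12 i \sqrt{554455}}{6582893}$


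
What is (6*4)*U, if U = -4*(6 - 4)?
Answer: -192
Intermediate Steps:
U = -8 (U = -4*2 = -8)
(6*4)*U = (6*4)*(-8) = 24*(-8) = -192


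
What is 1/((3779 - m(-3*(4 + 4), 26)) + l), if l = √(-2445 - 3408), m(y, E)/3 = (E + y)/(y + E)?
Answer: 3776/14264029 - I*√5853/14264029 ≈ 0.00026472 - 5.3635e-6*I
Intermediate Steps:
m(y, E) = 3 (m(y, E) = 3*((E + y)/(y + E)) = 3*((E + y)/(E + y)) = 3*1 = 3)
l = I*√5853 (l = √(-5853) = I*√5853 ≈ 76.505*I)
1/((3779 - m(-3*(4 + 4), 26)) + l) = 1/((3779 - 1*3) + I*√5853) = 1/((3779 - 3) + I*√5853) = 1/(3776 + I*√5853)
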